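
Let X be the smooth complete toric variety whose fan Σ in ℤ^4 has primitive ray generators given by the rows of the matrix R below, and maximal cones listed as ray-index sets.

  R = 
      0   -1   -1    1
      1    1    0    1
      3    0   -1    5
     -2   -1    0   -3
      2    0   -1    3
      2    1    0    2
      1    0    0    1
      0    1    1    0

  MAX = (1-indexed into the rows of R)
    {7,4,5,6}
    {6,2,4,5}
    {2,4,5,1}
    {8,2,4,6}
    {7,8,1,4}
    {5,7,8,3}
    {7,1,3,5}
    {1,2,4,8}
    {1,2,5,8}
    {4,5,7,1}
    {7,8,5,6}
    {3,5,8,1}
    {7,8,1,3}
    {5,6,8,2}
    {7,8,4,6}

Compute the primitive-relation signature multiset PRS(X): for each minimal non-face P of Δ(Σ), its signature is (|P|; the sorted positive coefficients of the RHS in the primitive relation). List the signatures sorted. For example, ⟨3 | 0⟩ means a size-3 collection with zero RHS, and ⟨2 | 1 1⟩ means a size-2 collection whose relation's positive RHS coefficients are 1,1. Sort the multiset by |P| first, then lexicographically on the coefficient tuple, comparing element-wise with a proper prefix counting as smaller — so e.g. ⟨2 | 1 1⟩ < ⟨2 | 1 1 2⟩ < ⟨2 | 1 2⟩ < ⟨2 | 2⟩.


Primitive collections (7):

  • {1,6}:  v_{1} + v_{6} = v_{5}  ⇒ sig = ⟨2 | 1⟩
  • {2,7}:  v_{2} + v_{7} = v_{6}  ⇒ sig = ⟨2 | 1⟩
  • {3,4}:  v_{3} + v_{4} = v_{1} + v_{7}  ⇒ sig = ⟨2 | 1 1⟩
  • {3,6}:  v_{3} + v_{6} = 2·v_{5} + v_{7} + v_{8}  ⇒ sig = ⟨2 | 1 1 2⟩
  • {2,3}:  v_{2} + v_{3} = 2·v_{5} + v_{8}  ⇒ sig = ⟨2 | 1 2⟩
  • {4,5,8}:  v_{4} + v_{5} + v_{8} = 0  ⇒ sig = ⟨3 | 0⟩
  • {1,5,7,8}:  v_{1} + v_{5} + v_{7} + v_{8} = v_{3}  ⇒ sig = ⟨4 | 1⟩

Sorted signature multiset PRS(X):
{ ⟨2 | 1⟩ ×2,  ⟨2 | 1 1⟩,  ⟨2 | 1 1 2⟩,  ⟨2 | 1 2⟩,  ⟨3 | 0⟩,  ⟨4 | 1⟩ }


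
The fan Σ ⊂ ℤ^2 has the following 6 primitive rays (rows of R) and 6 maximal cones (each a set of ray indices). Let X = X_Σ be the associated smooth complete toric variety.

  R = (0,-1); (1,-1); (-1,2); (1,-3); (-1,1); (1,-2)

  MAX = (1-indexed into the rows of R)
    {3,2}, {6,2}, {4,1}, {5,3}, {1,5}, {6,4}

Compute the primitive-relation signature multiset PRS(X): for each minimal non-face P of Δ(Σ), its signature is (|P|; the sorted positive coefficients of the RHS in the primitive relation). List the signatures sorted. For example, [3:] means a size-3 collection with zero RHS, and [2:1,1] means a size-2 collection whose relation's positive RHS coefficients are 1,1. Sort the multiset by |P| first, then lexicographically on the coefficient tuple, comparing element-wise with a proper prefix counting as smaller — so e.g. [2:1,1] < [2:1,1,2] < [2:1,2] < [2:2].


9 collections generate NE(X_Σ); each relation:

  P = {2,5}:  v_{2} + v_{5} = 0  so sig = [2:]
  P = {3,6}:  v_{3} + v_{6} = 0  so sig = [2:]
  P = {1,2}:  v_{1} + v_{2} = v_{6}  so sig = [2:1]
  P = {1,3}:  v_{1} + v_{3} = v_{5}  so sig = [2:1]
  P = {1,6}:  v_{1} + v_{6} = v_{4}  so sig = [2:1]
  P = {3,4}:  v_{3} + v_{4} = v_{1}  so sig = [2:1]
  P = {5,6}:  v_{5} + v_{6} = v_{1}  so sig = [2:1]
  P = {2,4}:  v_{2} + v_{4} = 2·v_{6}  so sig = [2:2]
  P = {4,5}:  v_{4} + v_{5} = 2·v_{1}  so sig = [2:2]

Hence PRS(X_Σ) =
    [2:]
    [2:]
    [2:1]
    [2:1]
    [2:1]
    [2:1]
    [2:1]
    [2:2]
    [2:2]


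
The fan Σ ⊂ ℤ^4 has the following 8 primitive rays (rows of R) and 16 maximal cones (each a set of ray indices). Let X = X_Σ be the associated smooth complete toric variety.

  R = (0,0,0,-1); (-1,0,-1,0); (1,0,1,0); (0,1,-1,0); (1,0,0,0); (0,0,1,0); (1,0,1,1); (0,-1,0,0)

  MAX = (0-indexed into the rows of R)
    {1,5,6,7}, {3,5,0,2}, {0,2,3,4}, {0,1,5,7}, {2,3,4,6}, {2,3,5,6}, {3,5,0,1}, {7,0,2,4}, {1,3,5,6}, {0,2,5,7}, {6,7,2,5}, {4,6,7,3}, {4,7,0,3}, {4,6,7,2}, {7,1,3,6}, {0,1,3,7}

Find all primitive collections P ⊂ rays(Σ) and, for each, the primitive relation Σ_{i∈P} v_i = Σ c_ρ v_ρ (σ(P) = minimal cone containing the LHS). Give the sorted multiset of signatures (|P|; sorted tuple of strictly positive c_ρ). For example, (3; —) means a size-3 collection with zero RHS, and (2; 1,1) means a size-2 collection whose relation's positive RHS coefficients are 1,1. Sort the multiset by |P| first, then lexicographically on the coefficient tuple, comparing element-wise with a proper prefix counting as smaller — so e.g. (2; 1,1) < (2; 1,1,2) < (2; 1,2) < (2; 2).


|primitive collections| = 6. Relations:

  {1,2}:  v_{1} + v_{2} = 0 — sig = (2; —)
  {0,6}:  v_{0} + v_{6} = v_{2} — sig = (2; 1)
  {4,5}:  v_{4} + v_{5} = v_{2} — sig = (2; 1)
  {1,4}:  v_{1} + v_{4} = v_{3} + v_{7} — sig = (2; 1,1)
  {3,5,7}:  v_{3} + v_{5} + v_{7} = 0 — sig = (3; —)
  {2,3,7}:  v_{2} + v_{3} + v_{7} = v_{4} — sig = (3; 1)

Sorted signature multiset PRS(X):
{ (2; —),  (2; 1) ×2,  (2; 1,1),  (3; —),  (3; 1) }


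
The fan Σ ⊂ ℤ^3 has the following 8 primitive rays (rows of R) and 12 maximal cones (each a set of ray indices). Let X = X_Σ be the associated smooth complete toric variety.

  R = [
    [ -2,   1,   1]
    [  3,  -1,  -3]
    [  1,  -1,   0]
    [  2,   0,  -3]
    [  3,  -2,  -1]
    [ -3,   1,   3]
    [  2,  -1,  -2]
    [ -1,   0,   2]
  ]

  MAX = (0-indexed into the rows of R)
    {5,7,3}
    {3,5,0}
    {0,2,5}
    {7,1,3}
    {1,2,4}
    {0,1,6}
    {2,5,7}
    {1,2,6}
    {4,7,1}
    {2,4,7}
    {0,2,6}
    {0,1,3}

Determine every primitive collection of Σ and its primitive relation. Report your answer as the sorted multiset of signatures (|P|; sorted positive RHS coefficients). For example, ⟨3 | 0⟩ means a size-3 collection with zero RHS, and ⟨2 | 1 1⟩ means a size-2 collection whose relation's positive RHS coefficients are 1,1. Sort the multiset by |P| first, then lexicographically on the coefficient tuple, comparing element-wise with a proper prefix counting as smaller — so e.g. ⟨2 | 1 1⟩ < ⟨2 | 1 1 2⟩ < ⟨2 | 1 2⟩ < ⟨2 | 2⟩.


Δ(Σ) — 8 vertices, 12 min non-faces:

  P = {1,5}:  v_{1} + v_{5} = 0 — sig = ⟨2 | 0⟩
  P = {0,4}:  v_{0} + v_{4} = v_{2} — sig = ⟨2 | 1⟩
  P = {0,7}:  v_{0} + v_{7} = v_{5} — sig = ⟨2 | 1⟩
  P = {2,3}:  v_{2} + v_{3} = v_{1} — sig = ⟨2 | 1⟩
  P = {6,7}:  v_{6} + v_{7} = v_{2} — sig = ⟨2 | 1⟩
  P = {4,5}:  v_{4} + v_{5} = v_{2} + v_{7} — sig = ⟨2 | 1 1⟩
  P = {5,6}:  v_{5} + v_{6} = v_{0} + v_{2} — sig = ⟨2 | 1 1⟩
  P = {3,4}:  v_{3} + v_{4} = 2·v_{1} + v_{7} — sig = ⟨2 | 1 2⟩
  P = {3,6}:  v_{3} + v_{6} = v_{0} + 2·v_{1} — sig = ⟨2 | 1 2⟩
  P = {4,6}:  v_{4} + v_{6} = v_{1} + 2·v_{2} — sig = ⟨2 | 1 2⟩
  P = {0,1,2}:  v_{0} + v_{1} + v_{2} = v_{6} — sig = ⟨3 | 1⟩
  P = {1,2,7}:  v_{1} + v_{2} + v_{7} = v_{4} — sig = ⟨3 | 1⟩

Sorted signature multiset PRS(X):
    |P|=2: 10 collections, coeffs (), (1), (1), (1), (1), (1,1), (1,1), (1,2), (1,2), (1,2)
    |P|=3: 2 collections, coeffs (1), (1)


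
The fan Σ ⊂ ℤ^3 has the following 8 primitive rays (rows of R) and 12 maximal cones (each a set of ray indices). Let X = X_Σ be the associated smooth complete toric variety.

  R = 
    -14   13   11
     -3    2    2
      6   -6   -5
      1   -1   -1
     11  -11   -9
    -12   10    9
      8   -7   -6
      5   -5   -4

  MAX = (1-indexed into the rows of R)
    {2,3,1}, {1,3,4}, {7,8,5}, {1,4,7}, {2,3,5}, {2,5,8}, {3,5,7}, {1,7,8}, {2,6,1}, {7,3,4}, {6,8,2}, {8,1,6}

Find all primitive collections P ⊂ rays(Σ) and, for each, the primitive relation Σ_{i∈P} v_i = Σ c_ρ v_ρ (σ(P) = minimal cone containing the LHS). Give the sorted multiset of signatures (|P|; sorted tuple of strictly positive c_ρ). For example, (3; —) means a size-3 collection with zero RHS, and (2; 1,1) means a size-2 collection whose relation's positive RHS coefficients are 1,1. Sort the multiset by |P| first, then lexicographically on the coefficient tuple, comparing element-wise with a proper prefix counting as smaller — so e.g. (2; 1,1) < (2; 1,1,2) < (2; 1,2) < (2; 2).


12 collections generate NE(X_Σ); each relation:

  P={1,5}:  v_{1} + v_{5} = v_{2}  →  sig = (2; 1)
  P={2,7}:  v_{2} + v_{7} = v_{8}  →  sig = (2; 1)
  P={3,8}:  v_{3} + v_{8} = v_{5}  →  sig = (2; 1)
  P={4,8}:  v_{4} + v_{8} = v_{3}  →  sig = (2; 1)
  P={4,6}:  v_{4} + v_{6} = v_{1} + v_{2} + v_{3}  →  sig = (2; 1,1,1)
  P={2,4}:  v_{2} + v_{4} = v_{1} + 2·v_{3}  →  sig = (2; 1,2)
  P={5,6}:  v_{5} + v_{6} = 2·v_{2} + v_{8}  →  sig = (2; 1,2)
  P={6,7}:  v_{6} + v_{7} = v_{1} + 2·v_{8}  →  sig = (2; 1,2)
  P={3,6}:  v_{3} + v_{6} = 2·v_{2}  →  sig = (2; 2)
  P={4,5}:  v_{4} + v_{5} = 2·v_{3}  →  sig = (2; 2)
  P={1,3,7}:  v_{1} + v_{3} + v_{7} = 0  →  sig = (3; —)
  P={1,2,8}:  v_{1} + v_{2} + v_{8} = v_{6}  →  sig = (3; 1)

Hence PRS(X_Σ) =
    (2; 1)
    (2; 1)
    (2; 1)
    (2; 1)
    (2; 1,1,1)
    (2; 1,2)
    (2; 1,2)
    (2; 1,2)
    (2; 2)
    (2; 2)
    (3; —)
    (3; 1)


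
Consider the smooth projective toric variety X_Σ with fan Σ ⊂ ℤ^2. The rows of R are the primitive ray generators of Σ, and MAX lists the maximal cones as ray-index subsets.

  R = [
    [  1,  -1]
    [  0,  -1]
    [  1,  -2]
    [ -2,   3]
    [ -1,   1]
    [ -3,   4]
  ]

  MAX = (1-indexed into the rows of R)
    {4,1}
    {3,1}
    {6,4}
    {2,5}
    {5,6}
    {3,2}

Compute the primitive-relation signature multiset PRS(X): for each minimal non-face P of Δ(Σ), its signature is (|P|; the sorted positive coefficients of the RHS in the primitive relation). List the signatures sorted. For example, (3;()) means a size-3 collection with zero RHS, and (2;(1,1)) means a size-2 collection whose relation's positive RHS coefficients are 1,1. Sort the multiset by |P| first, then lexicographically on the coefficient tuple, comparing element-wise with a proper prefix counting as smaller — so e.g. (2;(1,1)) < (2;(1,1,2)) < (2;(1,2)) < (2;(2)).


|primitive collections| = 9. Relations:

  P = {1,5}:  v_{1} + v_{5} = 0  so sig = (2;())
  P = {1,2}:  v_{1} + v_{2} = v_{3}  so sig = (2;(1))
  P = {1,6}:  v_{1} + v_{6} = v_{4}  so sig = (2;(1))
  P = {3,4}:  v_{3} + v_{4} = v_{5}  so sig = (2;(1))
  P = {3,5}:  v_{3} + v_{5} = v_{2}  so sig = (2;(1))
  P = {4,5}:  v_{4} + v_{5} = v_{6}  so sig = (2;(1))
  P = {2,4}:  v_{2} + v_{4} = 2·v_{5}  so sig = (2;(2))
  P = {3,6}:  v_{3} + v_{6} = 2·v_{5}  so sig = (2;(2))
  P = {2,6}:  v_{2} + v_{6} = 3·v_{5}  so sig = (2;(3))

Signatures (|P|; sorted positive RHS coefficients), sorted:
{ (2;()),  (2;(1)) ×5,  (2;(2)) ×2,  (2;(3)) }


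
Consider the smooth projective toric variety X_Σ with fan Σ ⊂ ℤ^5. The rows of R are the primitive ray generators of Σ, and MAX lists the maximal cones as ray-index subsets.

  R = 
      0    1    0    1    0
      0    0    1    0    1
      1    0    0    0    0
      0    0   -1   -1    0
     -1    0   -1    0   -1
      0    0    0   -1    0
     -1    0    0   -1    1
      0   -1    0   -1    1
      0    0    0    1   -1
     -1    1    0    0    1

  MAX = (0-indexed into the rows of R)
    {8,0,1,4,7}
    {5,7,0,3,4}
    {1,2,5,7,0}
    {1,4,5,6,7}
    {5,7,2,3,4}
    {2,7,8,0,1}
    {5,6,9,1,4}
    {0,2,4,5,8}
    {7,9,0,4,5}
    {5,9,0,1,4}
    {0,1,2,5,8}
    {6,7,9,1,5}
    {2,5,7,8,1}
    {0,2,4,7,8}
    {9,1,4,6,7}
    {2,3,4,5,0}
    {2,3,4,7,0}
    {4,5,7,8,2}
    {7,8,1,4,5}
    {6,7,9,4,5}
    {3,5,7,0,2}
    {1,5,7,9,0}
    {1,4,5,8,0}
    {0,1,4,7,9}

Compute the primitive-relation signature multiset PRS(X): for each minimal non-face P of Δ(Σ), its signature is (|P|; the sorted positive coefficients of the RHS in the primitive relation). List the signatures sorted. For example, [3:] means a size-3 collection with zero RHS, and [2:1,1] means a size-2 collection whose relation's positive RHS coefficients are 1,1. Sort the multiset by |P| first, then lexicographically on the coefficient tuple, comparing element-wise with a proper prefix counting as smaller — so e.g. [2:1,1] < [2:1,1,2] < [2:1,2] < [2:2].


Σ has 14 primitive collections:

  • {0,6}:  v_{0} + v_{6} = v_{9} ; sig = [2:1]
  • {3,8}:  v_{3} + v_{8} = v_{2} + v_{4} ; sig = [2:1,1]
  • {6,8}:  v_{6} + v_{8} = v_{1} + v_{4} ; sig = [2:1,1]
  • {1,3}:  v_{1} + v_{3} = v_{0} + v_{5} + v_{7} ; sig = [2:1,1,1]
  • {2,6}:  v_{2} + v_{6} = v_{0} + v_{5} + v_{7} ; sig = [2:1,1,1]
  • {8,9}:  v_{8} + v_{9} = v_{0} + v_{1} + v_{4} ; sig = [2:1,1,1]
  • {2,9}:  v_{2} + v_{9} = 2·v_{0} + v_{5} + v_{7} ; sig = [2:1,1,2]
  • {3,6}:  v_{3} + v_{6} = 2·v_{0} + v_{4} + 2·v_{5} + 2·v_{7} ; sig = [2:1,2,2,2]
  • {3,9}:  v_{3} + v_{9} = 3·v_{0} + v_{4} + 2·v_{5} + 2·v_{7} ; sig = [2:1,2,2,3]
  • {1,2,4}:  v_{1} + v_{2} + v_{4} = 0 ; sig = [3:]
  • {0,5,7,8}:  v_{0} + v_{5} + v_{7} + v_{8} = 0 ; sig = [4:]
  • {0,1,4,5,7}:  v_{0} + v_{1} + v_{4} + v_{5} + v_{7} = v_{6} ; sig = [5:1]
  • {0,2,4,5,7}:  v_{0} + v_{2} + v_{4} + v_{5} + v_{7} = v_{3} ; sig = [5:1]
  • {1,4,5,7,9}:  v_{1} + v_{4} + v_{5} + v_{7} + v_{9} = 2·v_{6} ; sig = [5:2]

so the primitive-relation signature multiset is
    [2:1]
    [2:1,1]
    [2:1,1]
    [2:1,1,1]
    [2:1,1,1]
    [2:1,1,1]
    [2:1,1,2]
    [2:1,2,2,2]
    [2:1,2,2,3]
    [3:]
    [4:]
    [5:1]
    [5:1]
    [5:2]


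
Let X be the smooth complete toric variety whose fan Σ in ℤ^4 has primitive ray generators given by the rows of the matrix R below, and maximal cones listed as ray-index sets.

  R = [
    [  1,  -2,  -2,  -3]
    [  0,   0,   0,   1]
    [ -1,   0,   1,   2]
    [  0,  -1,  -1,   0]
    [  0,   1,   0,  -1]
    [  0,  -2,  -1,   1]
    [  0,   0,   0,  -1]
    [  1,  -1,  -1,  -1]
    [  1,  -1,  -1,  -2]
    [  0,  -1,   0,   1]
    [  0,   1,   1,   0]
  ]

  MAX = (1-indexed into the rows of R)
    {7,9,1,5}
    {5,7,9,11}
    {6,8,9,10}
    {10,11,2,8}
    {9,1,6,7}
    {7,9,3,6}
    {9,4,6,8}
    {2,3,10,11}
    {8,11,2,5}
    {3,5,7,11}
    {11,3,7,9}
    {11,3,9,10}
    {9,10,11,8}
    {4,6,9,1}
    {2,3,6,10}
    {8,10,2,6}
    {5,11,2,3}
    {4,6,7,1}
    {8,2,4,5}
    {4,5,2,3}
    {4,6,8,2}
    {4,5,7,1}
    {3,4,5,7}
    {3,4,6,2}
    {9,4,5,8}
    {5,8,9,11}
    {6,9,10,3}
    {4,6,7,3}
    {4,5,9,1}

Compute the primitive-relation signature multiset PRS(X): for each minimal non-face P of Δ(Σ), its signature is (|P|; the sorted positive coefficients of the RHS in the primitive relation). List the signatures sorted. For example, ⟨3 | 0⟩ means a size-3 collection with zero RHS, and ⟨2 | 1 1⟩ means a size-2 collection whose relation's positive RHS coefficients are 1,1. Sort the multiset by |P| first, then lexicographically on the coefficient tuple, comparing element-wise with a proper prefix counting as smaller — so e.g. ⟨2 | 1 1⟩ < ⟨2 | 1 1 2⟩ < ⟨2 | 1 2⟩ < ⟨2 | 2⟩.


Primitive collections (18):

  • {2,7}:  v_{2} + v_{7} = 0  ⟹  sig = ⟨2 | 0⟩
  • {4,11}:  v_{4} + v_{11} = 0  ⟹  sig = ⟨2 | 0⟩
  • {5,10}:  v_{5} + v_{10} = 0  ⟹  sig = ⟨2 | 0⟩
  • {2,9}:  v_{2} + v_{9} = v_{8}  ⟹  sig = ⟨2 | 1⟩
  • {3,8}:  v_{3} + v_{8} = v_{10}  ⟹  sig = ⟨2 | 1⟩
  • {4,10}:  v_{4} + v_{10} = v_{6}  ⟹  sig = ⟨2 | 1⟩
  • {5,6}:  v_{5} + v_{6} = v_{4}  ⟹  sig = ⟨2 | 1⟩
  • {6,11}:  v_{6} + v_{11} = v_{10}  ⟹  sig = ⟨2 | 1⟩
  • {7,8}:  v_{7} + v_{8} = v_{9}  ⟹  sig = ⟨2 | 1⟩
  • {1,2}:  v_{1} + v_{2} = v_{4} + v_{9}  ⟹  sig = ⟨2 | 1 1⟩
  • {1,11}:  v_{1} + v_{11} = v_{7} + v_{9}  ⟹  sig = ⟨2 | 1 1⟩
  • {7,10}:  v_{7} + v_{10} = v_{3} + v_{9}  ⟹  sig = ⟨2 | 1 1⟩
  • {1,10}:  v_{1} + v_{10} = v_{6} + v_{7} + v_{9}  ⟹  sig = ⟨2 | 1 1 1⟩
  • {1,3}:  v_{1} + v_{3} = v_{6} + 2·v_{7}  ⟹  sig = ⟨2 | 1 2⟩
  • {1,8}:  v_{1} + v_{8} = v_{4} + 2·v_{9}  ⟹  sig = ⟨2 | 1 2⟩
  • {3,5,9}:  v_{3} + v_{5} + v_{9} = v_{7}  ⟹  sig = ⟨3 | 1⟩
  • {4,7,9}:  v_{4} + v_{7} + v_{9} = v_{1}  ⟹  sig = ⟨3 | 1⟩
  • {3,4,9}:  v_{3} + v_{4} + v_{9} = v_{6} + v_{7}  ⟹  sig = ⟨3 | 1 1⟩

so the primitive-relation signature multiset is
[⟨2 | 0⟩, ⟨2 | 0⟩, ⟨2 | 0⟩, ⟨2 | 1⟩, ⟨2 | 1⟩, ⟨2 | 1⟩, ⟨2 | 1⟩, ⟨2 | 1⟩, ⟨2 | 1⟩, ⟨2 | 1 1⟩, ⟨2 | 1 1⟩, ⟨2 | 1 1⟩, ⟨2 | 1 1 1⟩, ⟨2 | 1 2⟩, ⟨2 | 1 2⟩, ⟨3 | 1⟩, ⟨3 | 1⟩, ⟨3 | 1 1⟩]


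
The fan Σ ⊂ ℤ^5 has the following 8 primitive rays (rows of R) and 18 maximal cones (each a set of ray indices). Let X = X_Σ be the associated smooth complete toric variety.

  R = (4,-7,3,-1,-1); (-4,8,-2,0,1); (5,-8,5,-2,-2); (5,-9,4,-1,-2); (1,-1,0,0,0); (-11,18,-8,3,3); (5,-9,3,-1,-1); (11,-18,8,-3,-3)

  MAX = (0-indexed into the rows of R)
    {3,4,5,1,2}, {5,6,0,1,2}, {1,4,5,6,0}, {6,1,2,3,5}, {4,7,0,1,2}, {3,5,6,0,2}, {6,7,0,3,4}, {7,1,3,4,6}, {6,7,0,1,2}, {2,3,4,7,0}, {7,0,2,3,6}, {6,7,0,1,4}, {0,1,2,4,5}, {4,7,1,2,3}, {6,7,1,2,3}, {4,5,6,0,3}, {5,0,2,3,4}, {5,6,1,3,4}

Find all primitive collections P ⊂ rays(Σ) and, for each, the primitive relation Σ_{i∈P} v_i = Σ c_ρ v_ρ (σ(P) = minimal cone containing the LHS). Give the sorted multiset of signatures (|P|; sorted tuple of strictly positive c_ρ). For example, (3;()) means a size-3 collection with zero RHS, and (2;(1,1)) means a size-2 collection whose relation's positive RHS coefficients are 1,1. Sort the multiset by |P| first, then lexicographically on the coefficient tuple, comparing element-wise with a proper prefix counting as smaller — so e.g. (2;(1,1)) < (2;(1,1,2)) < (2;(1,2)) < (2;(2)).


|primitive collections| = 3. Relations:

  P = {5,7}:  v_{5} + v_{7} = 0 ; sig = (2;())
  P = {0,1,3}:  v_{0} + v_{1} + v_{3} = v_{2} ; sig = (3;(1))
  P = {2,4,6}:  v_{2} + v_{4} + v_{6} = v_{7} ; sig = (3;(1))

Sorted signature multiset PRS(X):
    (2;())
    (3;(1))
    (3;(1))


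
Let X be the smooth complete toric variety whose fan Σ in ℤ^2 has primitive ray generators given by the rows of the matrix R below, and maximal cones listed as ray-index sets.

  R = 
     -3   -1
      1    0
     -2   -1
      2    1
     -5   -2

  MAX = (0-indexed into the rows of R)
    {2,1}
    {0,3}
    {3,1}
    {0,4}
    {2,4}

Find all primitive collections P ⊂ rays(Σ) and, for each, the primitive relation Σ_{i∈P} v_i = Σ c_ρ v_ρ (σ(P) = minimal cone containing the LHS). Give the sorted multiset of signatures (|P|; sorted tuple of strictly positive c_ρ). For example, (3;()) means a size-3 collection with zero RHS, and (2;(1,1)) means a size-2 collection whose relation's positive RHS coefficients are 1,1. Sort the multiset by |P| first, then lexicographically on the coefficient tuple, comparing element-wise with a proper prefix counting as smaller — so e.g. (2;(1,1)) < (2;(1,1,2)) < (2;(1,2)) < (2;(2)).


|primitive collections| = 5. Relations:

  • {2,3}:  v_{2} + v_{3} = 0 — sig = (2;())
  • {0,1}:  v_{0} + v_{1} = v_{2} — sig = (2;(1))
  • {0,2}:  v_{0} + v_{2} = v_{4} — sig = (2;(1))
  • {3,4}:  v_{3} + v_{4} = v_{0} — sig = (2;(1))
  • {1,4}:  v_{1} + v_{4} = 2·v_{2} — sig = (2;(2))

Hence PRS(X_Σ) =
    |P|=2: 5 collections, coeffs (), (1), (1), (1), (2)


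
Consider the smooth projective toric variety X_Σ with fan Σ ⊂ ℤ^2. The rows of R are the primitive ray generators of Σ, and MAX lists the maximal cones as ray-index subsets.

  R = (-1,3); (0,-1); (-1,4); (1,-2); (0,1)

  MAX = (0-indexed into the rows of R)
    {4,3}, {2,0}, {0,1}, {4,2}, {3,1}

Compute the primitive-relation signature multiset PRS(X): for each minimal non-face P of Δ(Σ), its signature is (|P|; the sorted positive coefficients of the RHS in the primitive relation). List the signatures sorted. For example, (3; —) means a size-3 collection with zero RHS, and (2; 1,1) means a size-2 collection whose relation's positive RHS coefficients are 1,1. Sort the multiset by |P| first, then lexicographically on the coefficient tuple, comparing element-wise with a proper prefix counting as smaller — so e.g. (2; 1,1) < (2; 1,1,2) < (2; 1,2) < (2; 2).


The 5 primitive collections of Σ (r=5, n=2):

  • {1,4}:  v_{1} + v_{4} = 0  →  sig = (2; —)
  • {0,3}:  v_{0} + v_{3} = v_{4}  →  sig = (2; 1)
  • {0,4}:  v_{0} + v_{4} = v_{2}  →  sig = (2; 1)
  • {1,2}:  v_{1} + v_{2} = v_{0}  →  sig = (2; 1)
  • {2,3}:  v_{2} + v_{3} = 2·v_{4}  →  sig = (2; 2)

Hence PRS(X_Σ) =
[(2; —), (2; 1), (2; 1), (2; 1), (2; 2)]


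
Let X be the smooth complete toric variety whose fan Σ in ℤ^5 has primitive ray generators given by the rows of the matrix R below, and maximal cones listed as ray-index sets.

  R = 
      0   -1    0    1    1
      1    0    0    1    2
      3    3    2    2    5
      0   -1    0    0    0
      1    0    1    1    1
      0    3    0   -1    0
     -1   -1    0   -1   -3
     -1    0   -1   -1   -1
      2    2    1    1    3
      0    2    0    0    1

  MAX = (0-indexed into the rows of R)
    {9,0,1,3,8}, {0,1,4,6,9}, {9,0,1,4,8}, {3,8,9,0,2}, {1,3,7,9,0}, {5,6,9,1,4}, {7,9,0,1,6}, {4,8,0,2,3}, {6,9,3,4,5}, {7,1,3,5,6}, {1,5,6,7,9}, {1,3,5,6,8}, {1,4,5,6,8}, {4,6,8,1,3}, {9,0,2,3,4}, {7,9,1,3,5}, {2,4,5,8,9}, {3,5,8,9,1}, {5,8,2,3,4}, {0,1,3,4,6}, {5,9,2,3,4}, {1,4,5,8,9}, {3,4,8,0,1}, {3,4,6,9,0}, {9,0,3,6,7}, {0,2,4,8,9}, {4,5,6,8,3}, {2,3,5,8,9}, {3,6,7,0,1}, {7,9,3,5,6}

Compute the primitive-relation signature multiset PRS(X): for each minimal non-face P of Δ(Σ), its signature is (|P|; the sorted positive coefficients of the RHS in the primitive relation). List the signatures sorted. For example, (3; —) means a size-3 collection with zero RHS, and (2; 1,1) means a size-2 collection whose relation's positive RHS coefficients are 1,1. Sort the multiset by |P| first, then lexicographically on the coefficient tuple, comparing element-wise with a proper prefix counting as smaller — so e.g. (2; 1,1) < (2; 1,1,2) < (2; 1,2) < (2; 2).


The 12 primitive collections of Σ (r=10, n=5):

  P = {4,7}:  v_{4} + v_{7} = 0 — sig = (2; —)
  P = {0,5}:  v_{0} + v_{5} = v_{9} — sig = (2; 1)
  P = {2,7}:  v_{2} + v_{7} = v_{3} + v_{8} + v_{9} — sig = (2; 1,1,1)
  P = {7,8}:  v_{7} + v_{8} = v_{1} + v_{3} + v_{5} — sig = (2; 1,1,1)
  P = {2,6}:  v_{2} + v_{6} = v_{3} + 2·v_{4} + v_{5} — sig = (2; 1,1,2)
  P = {1,2}:  v_{1} + v_{2} = v_{0} + 2·v_{8} — sig = (2; 1,2)
  P = {0,6,8}:  v_{0} + v_{6} + v_{8} = v_{4} — sig = (3; 1)
  P = {6,8,9}:  v_{6} + v_{8} + v_{9} = v_{4} + v_{5} — sig = (3; 1,1)
  P = {1,3,6,9}:  v_{1} + v_{3} + v_{6} + v_{9} = 0 — sig = (4; —)
  P = {1,3,4,5}:  v_{1} + v_{3} + v_{4} + v_{5} = v_{8} — sig = (4; 1)
  P = {3,4,8,9}:  v_{3} + v_{4} + v_{8} + v_{9} = v_{2} — sig = (4; 1)
  P = {1,3,4,9}:  v_{1} + v_{3} + v_{4} + v_{9} = v_{0} + v_{8} — sig = (4; 1,1)

Hence PRS(X_Σ) =
    |P|=2: 6 collections, coeffs (), (1), (1,1,1), (1,1,1), (1,1,2), (1,2)
    |P|=3: 2 collections, coeffs (1), (1,1)
    |P|=4: 4 collections, coeffs (), (1), (1), (1,1)


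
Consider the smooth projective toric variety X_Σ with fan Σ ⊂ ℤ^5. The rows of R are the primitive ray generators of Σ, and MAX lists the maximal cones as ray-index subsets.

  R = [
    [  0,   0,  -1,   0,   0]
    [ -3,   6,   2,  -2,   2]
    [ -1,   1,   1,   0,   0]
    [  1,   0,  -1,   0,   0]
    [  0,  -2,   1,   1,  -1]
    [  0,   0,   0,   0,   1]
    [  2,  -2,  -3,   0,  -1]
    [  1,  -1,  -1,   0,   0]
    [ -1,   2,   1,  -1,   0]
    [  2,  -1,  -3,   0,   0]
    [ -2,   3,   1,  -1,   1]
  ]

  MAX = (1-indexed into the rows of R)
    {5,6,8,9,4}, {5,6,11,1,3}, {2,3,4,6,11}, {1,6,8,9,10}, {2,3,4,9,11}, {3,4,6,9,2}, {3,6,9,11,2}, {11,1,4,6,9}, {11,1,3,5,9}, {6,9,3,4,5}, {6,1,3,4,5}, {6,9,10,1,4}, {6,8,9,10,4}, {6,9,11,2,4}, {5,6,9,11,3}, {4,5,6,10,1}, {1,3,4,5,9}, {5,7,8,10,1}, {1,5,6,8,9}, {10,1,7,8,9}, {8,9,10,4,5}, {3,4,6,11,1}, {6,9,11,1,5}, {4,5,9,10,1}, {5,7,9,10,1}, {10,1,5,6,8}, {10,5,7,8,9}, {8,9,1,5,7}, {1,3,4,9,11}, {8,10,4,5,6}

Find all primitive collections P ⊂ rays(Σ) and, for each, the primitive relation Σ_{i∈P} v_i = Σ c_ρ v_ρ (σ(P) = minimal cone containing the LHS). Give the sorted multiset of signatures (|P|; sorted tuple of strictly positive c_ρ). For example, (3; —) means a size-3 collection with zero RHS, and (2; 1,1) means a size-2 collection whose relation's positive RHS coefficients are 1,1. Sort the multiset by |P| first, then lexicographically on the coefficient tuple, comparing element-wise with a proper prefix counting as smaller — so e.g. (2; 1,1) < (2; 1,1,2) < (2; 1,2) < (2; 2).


Minimal non-faces — 20 found among 11 rays, 30 max cones:

  • {3,8}:  v_{3} + v_{8} = 0  →  sig = (2; —)
  • {3,10}:  v_{3} + v_{10} = v_{1} + v_{4}  →  sig = (2; 1,1)
  • {8,11}:  v_{8} + v_{11} = v_{1} + v_{6} + v_{9}  →  sig = (2; 1,1,1)
  • {2,8}:  v_{2} + v_{8} = v_{4} + v_{6} + v_{9} + v_{11}  →  sig = (2; 1,1,1,1)
  • {3,7}:  v_{3} + v_{7} = v_{1} + v_{5} + v_{9} + v_{10}  →  sig = (2; 1,1,1,1)
  • {2,10}:  v_{2} + v_{10} = v_{1} + 2·v_{4} + v_{6} + v_{9} + v_{11}  →  sig = (2; 1,1,1,1,2)
  • {10,11}:  v_{10} + v_{11} = 2·v_{1} + v_{4} + v_{6} + v_{9}  →  sig = (2; 1,1,1,2)
  • {2,5}:  v_{2} + v_{5} = 2·v_{3} + v_{6} + v_{9}  →  sig = (2; 1,1,2)
  • {4,7}:  v_{4} + v_{7} = v_{5} + v_{9} + 2·v_{10}  →  sig = (2; 1,1,2)
  • {7,11}:  v_{7} + v_{11} = 2·v_{1} + v_{8} + v_{9}  →  sig = (2; 1,1,2)
  • {2,7}:  v_{2} + v_{7} = 2·v_{1} + v_{4} + v_{6} + 2·v_{9}  →  sig = (2; 1,1,2,2)
  • {1,2}:  v_{1} + v_{2} = v_{4} + 2·v_{11}  →  sig = (2; 1,2)
  • {6,7}:  v_{6} + v_{7} = v_{1} + 2·v_{8}  →  sig = (2; 1,2)
  • {1,4,8}:  v_{1} + v_{4} + v_{8} = v_{10}  →  sig = (3; 1)
  • {4,5,11}:  v_{4} + v_{5} + v_{11} = v_{3}  →  sig = (3; 1)
  • {1,3,6,9}:  v_{1} + v_{3} + v_{6} + v_{9} = v_{11}  →  sig = (4; 1)
  • {5,6,9,10}:  v_{5} + v_{6} + v_{9} + v_{10} = v_{8}  →  sig = (4; 1)
  • {1,4,5,6,9}:  v_{1} + v_{4} + v_{5} + v_{6} + v_{9} = 0  →  sig = (5; —)
  • {1,5,8,9,10}:  v_{1} + v_{5} + v_{8} + v_{9} + v_{10} = v_{7}  →  sig = (5; 1)
  • {3,4,6,9,11}:  v_{3} + v_{4} + v_{6} + v_{9} + v_{11} = v_{2}  →  sig = (5; 1)

Hence PRS(X_Σ) =
{ (2; —),  (2; 1,1),  (2; 1,1,1),  (2; 1,1,1,1) ×2,  (2; 1,1,1,1,2),  (2; 1,1,1,2),  (2; 1,1,2) ×3,  (2; 1,1,2,2),  (2; 1,2) ×2,  (3; 1) ×2,  (4; 1) ×2,  (5; —),  (5; 1) ×2 }


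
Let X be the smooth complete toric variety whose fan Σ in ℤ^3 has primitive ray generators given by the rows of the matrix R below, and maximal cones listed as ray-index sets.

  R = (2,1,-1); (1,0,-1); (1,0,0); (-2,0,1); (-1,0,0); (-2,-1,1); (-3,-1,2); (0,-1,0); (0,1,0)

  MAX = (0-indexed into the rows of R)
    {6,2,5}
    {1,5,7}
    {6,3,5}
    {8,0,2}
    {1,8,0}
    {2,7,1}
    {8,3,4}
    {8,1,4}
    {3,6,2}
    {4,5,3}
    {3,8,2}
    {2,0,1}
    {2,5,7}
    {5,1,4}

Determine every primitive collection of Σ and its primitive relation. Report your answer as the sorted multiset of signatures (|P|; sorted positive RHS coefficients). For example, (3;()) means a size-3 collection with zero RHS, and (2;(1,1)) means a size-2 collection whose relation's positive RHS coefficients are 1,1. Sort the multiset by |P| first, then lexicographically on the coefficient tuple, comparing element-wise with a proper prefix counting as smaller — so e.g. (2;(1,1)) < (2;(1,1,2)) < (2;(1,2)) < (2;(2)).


The 18 primitive collections of Σ (r=9, n=3):

  • {0,5}:  v_{0} + v_{5} = 0  ⇒ sig = (2;())
  • {2,4}:  v_{2} + v_{4} = 0  ⇒ sig = (2;())
  • {7,8}:  v_{7} + v_{8} = 0  ⇒ sig = (2;())
  • {0,3}:  v_{0} + v_{3} = v_{8}  ⇒ sig = (2;(1))
  • {1,3}:  v_{1} + v_{3} = v_{4}  ⇒ sig = (2;(1))
  • {1,6}:  v_{1} + v_{6} = v_{5}  ⇒ sig = (2;(1))
  • {3,7}:  v_{3} + v_{7} = v_{5}  ⇒ sig = (2;(1))
  • {5,8}:  v_{5} + v_{8} = v_{3}  ⇒ sig = (2;(1))
  • {0,4}:  v_{0} + v_{4} = v_{1} + v_{8}  ⇒ sig = (2;(1,1))
  • {0,6}:  v_{0} + v_{6} = v_{2} + v_{3}  ⇒ sig = (2;(1,1))
  • {0,7}:  v_{0} + v_{7} = v_{1} + v_{2}  ⇒ sig = (2;(1,1))
  • {4,6}:  v_{4} + v_{6} = v_{3} + v_{5}  ⇒ sig = (2;(1,1))
  • {4,7}:  v_{4} + v_{7} = v_{1} + v_{5}  ⇒ sig = (2;(1,1))
  • {6,7}:  v_{6} + v_{7} = v_{2} + 2·v_{5}  ⇒ sig = (2;(1,2))
  • {6,8}:  v_{6} + v_{8} = v_{2} + 2·v_{3}  ⇒ sig = (2;(1,2))
  • {1,2,5}:  v_{1} + v_{2} + v_{5} = v_{7}  ⇒ sig = (3;(1))
  • {1,2,8}:  v_{1} + v_{2} + v_{8} = v_{0}  ⇒ sig = (3;(1))
  • {2,3,5}:  v_{2} + v_{3} + v_{5} = v_{6}  ⇒ sig = (3;(1))

Sorted signature multiset PRS(X):
[(2;()), (2;()), (2;()), (2;(1)), (2;(1)), (2;(1)), (2;(1)), (2;(1)), (2;(1,1)), (2;(1,1)), (2;(1,1)), (2;(1,1)), (2;(1,1)), (2;(1,2)), (2;(1,2)), (3;(1)), (3;(1)), (3;(1))]


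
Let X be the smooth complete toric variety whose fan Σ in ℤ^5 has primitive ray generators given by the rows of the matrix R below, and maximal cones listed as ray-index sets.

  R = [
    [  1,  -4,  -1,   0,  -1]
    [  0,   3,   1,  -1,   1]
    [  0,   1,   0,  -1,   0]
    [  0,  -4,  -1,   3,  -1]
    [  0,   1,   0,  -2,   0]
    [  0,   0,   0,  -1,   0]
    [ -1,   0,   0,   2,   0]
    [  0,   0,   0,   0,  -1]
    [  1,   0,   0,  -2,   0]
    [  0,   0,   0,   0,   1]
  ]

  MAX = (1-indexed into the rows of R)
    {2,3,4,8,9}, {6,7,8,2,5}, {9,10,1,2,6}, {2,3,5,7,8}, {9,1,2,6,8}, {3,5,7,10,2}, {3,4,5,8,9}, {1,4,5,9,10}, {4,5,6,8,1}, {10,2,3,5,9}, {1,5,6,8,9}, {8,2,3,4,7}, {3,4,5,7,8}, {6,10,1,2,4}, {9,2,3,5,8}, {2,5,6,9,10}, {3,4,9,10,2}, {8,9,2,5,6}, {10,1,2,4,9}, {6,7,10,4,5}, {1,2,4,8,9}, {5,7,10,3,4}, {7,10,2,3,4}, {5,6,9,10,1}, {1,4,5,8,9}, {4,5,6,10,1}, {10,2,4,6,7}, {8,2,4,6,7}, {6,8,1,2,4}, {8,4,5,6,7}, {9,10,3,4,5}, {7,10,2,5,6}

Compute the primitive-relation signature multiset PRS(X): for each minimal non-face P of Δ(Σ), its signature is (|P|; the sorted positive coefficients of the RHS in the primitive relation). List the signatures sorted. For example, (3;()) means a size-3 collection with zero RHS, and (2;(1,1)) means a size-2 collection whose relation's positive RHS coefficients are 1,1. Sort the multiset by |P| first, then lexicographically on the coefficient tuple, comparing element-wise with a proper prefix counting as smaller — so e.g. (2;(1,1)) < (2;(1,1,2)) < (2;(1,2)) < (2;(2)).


The 8 primitive collections of Σ (r=10, n=5):

  {7,9}:  v_{7} + v_{9} = 0 — sig = (2;())
  {8,10}:  v_{8} + v_{10} = 0 — sig = (2;())
  {3,6}:  v_{3} + v_{6} = v_{5} — sig = (2;(1))
  {1,7}:  v_{1} + v_{7} = v_{4} + v_{6} — sig = (2;(1,1))
  {1,3}:  v_{1} + v_{3} = v_{4} + v_{5} + v_{9} — sig = (2;(1,1,1))
  {2,4,5}:  v_{2} + v_{4} + v_{5} = 0 — sig = (3;())
  {4,6,9}:  v_{4} + v_{6} + v_{9} = v_{1} — sig = (3;(1))
  {1,2,5}:  v_{1} + v_{2} + v_{5} = v_{6} + v_{9} — sig = (3;(1,1))

Sorted signature multiset PRS(X):
    |P|=2: 5 collections, coeffs (), (), (1), (1,1), (1,1,1)
    |P|=3: 3 collections, coeffs (), (1), (1,1)


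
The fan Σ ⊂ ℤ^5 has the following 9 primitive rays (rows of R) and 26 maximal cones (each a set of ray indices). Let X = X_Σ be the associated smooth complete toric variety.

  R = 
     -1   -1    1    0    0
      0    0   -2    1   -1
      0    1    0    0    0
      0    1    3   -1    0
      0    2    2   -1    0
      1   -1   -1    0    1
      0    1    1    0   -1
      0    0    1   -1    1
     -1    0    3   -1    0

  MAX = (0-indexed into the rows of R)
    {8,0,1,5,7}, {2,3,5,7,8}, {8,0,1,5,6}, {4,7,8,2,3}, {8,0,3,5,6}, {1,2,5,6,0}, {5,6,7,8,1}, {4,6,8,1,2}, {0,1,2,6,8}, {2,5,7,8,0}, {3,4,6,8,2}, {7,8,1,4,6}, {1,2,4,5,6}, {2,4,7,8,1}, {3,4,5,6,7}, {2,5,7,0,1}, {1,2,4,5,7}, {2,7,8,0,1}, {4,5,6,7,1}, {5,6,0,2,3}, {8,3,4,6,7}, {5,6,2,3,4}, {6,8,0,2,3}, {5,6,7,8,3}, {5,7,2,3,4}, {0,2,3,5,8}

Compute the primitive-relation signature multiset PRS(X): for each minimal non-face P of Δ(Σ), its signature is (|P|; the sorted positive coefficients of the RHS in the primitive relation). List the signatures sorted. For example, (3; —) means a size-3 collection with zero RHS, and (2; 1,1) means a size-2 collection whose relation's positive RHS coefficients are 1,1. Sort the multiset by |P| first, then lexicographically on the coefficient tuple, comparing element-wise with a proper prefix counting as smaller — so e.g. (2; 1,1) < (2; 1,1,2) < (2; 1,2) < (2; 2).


Primitive collections (8):

  P = {1,3}:  v_{1} + v_{3} = v_{6}  so sig = (2; 1)
  P = {0,4}:  v_{0} + v_{4} = v_{2} + v_{8}  so sig = (2; 1,1)
  P = {0,6,7}:  v_{0} + v_{6} + v_{7} = v_{8}  so sig = (3; 1)
  P = {2,6,7}:  v_{2} + v_{6} + v_{7} = v_{4}  so sig = (3; 1)
  P = {4,5,8}:  v_{4} + v_{5} + v_{8} = v_{3} + v_{7}  so sig = (3; 1,1)
  P = {0,3,7}:  v_{0} + v_{3} + v_{7} = v_{2} + v_{5} + 2·v_{8}  so sig = (3; 1,1,2)
  P = {1,2,5,8}:  v_{1} + v_{2} + v_{5} + v_{8} = 0  so sig = (4; —)
  P = {2,5,6,8}:  v_{2} + v_{5} + v_{6} + v_{8} = v_{3}  so sig = (4; 1)

Hence PRS(X_Σ) =
    |P|=2: 2 collections, coeffs (1), (1,1)
    |P|=3: 4 collections, coeffs (1), (1), (1,1), (1,1,2)
    |P|=4: 2 collections, coeffs (), (1)


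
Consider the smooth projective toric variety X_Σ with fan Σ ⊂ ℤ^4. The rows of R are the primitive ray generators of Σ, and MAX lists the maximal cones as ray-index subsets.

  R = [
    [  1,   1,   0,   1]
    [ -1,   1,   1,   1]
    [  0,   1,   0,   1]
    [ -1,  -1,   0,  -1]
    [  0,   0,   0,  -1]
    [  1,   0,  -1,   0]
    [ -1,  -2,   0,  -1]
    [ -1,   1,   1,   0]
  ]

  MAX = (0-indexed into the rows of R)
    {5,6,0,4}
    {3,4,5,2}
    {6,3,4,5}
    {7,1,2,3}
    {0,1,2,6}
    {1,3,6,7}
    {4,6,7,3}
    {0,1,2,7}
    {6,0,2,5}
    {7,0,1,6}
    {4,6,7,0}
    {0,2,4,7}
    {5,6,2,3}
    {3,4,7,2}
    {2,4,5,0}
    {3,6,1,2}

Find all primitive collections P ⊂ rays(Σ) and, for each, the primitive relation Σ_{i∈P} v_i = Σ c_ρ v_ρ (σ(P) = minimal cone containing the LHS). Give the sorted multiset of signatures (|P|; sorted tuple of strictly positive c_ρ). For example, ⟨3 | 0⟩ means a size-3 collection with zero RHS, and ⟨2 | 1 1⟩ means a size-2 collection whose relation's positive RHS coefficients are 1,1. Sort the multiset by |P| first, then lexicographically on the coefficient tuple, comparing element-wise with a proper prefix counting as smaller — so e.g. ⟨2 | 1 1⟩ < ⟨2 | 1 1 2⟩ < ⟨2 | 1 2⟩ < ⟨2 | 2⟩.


Σ has 6 primitive collections:

  {0,3}:  v_{0} + v_{3} = 0 — sig = ⟨2 | 0⟩
  {1,4}:  v_{1} + v_{4} = v_{7} — sig = ⟨2 | 1⟩
  {1,5}:  v_{1} + v_{5} = v_{2} — sig = ⟨2 | 1⟩
  {5,7}:  v_{5} + v_{7} = v_{2} + v_{4} — sig = ⟨2 | 1 1⟩
  {2,4,6}:  v_{2} + v_{4} + v_{6} = v_{3} — sig = ⟨3 | 1⟩
  {2,6,7}:  v_{2} + v_{6} + v_{7} = v_{1} + v_{3} — sig = ⟨3 | 1 1⟩

Hence PRS(X_Σ) =
    ⟨2 | 0⟩
    ⟨2 | 1⟩
    ⟨2 | 1⟩
    ⟨2 | 1 1⟩
    ⟨3 | 1⟩
    ⟨3 | 1 1⟩


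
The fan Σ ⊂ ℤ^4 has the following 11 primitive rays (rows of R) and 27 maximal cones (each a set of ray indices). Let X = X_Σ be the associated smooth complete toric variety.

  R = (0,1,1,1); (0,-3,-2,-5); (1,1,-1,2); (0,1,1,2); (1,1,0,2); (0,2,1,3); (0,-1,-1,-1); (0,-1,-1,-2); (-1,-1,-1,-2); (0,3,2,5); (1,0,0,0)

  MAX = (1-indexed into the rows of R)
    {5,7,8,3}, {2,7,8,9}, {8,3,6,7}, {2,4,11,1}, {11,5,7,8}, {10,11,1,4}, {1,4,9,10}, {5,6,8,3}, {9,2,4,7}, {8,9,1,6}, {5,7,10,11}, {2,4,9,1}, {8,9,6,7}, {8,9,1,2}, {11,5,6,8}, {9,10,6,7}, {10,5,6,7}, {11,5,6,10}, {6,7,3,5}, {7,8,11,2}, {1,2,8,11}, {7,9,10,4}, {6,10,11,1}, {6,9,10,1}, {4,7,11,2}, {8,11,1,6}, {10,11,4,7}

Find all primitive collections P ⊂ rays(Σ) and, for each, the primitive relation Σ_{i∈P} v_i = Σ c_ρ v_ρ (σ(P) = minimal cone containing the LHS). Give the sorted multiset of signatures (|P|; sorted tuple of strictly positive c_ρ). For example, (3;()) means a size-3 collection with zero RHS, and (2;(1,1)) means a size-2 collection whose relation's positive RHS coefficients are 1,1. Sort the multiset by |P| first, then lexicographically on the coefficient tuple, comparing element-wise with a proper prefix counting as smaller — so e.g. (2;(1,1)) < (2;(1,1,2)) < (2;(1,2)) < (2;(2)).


The 19 primitive collections of Σ (r=11, n=4):

  P={1,7}:  v_{1} + v_{7} = 0 ; sig = (2;())
  P={2,10}:  v_{2} + v_{10} = 0 ; sig = (2;())
  P={4,8}:  v_{4} + v_{8} = 0 ; sig = (2;())
  P={2,6}:  v_{2} + v_{6} = v_{8} ; sig = (2;(1))
  P={4,6}:  v_{4} + v_{6} = v_{10} ; sig = (2;(1))
  P={8,10}:  v_{8} + v_{10} = v_{6} ; sig = (2;(1))
  P={9,11}:  v_{9} + v_{11} = v_{8} ; sig = (2;(1))
  P={1,5}:  v_{1} + v_{5} = v_{6} + v_{11} ; sig = (2;(1,1))
  P={1,3}:  v_{1} + v_{3} = v_{5} + v_{6} + v_{8} ; sig = (2;(1,1,1))
  P={2,5}:  v_{2} + v_{5} = v_{7} + v_{8} + v_{11} ; sig = (2;(1,1,1))
  P={3,4}:  v_{3} + v_{4} = v_{5} + v_{6} + v_{7} ; sig = (2;(1,1,1))
  P={4,5}:  v_{4} + v_{5} = v_{7} + v_{10} + v_{11} ; sig = (2;(1,1,1))
  P={5,9}:  v_{5} + v_{9} = v_{6} + v_{7} + v_{8} ; sig = (2;(1,1,1))
  P={2,3}:  v_{2} + v_{3} = v_{5} + v_{7} + 2·v_{8} ; sig = (2;(1,1,2))
  P={3,10}:  v_{3} + v_{10} = v_{5} + 2·v_{6} + v_{7} ; sig = (2;(1,1,2))
  P={3,11}:  v_{3} + v_{11} = 2·v_{5} + v_{8} ; sig = (2;(1,2))
  P={3,9}:  v_{3} + v_{9} = 2·v_{6} + 2·v_{7} + 2·v_{8} ; sig = (2;(2,2,2))
  P={6,7,11}:  v_{6} + v_{7} + v_{11} = v_{5} ; sig = (3;(1))
  P={5,6,7,8}:  v_{5} + v_{6} + v_{7} + v_{8} = v_{3} ; sig = (4;(1))

Sorted signature multiset PRS(X):
{ (2;()) ×3,  (2;(1)) ×4,  (2;(1,1)),  (2;(1,1,1)) ×5,  (2;(1,1,2)) ×2,  (2;(1,2)),  (2;(2,2,2)),  (3;(1)),  (4;(1)) }


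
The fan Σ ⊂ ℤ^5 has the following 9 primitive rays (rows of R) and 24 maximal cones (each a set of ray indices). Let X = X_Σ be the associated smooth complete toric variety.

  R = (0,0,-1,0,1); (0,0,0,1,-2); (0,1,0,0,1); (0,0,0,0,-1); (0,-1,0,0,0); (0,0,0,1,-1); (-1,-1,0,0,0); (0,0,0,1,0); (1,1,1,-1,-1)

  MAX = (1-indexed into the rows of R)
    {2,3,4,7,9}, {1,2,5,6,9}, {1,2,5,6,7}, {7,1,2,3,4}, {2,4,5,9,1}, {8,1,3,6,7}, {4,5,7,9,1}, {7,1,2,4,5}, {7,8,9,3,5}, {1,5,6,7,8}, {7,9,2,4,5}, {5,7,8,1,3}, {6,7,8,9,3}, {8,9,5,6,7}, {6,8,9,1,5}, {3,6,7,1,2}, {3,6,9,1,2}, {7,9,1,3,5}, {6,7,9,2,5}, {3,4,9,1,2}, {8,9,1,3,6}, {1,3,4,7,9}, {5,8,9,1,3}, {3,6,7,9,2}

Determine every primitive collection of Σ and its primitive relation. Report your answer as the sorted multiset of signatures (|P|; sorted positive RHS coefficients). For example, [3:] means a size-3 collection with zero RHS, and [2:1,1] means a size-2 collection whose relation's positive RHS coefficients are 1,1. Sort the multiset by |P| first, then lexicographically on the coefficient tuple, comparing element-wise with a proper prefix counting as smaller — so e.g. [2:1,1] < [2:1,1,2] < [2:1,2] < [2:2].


9 collections generate NE(X_Σ); each relation:

  P={4,6}:  v_{4} + v_{6} = v_{2} ; sig = [2:1]
  P={4,8}:  v_{4} + v_{8} = v_{6} ; sig = [2:1]
  P={2,8}:  v_{2} + v_{8} = 2·v_{6} ; sig = [2:2]
  P={3,4,5}:  v_{3} + v_{4} + v_{5} = 0 ; sig = [3:]
  P={2,3,5}:  v_{2} + v_{3} + v_{5} = v_{6} ; sig = [3:1]
  P={3,5,6}:  v_{3} + v_{5} + v_{6} = v_{8} ; sig = [3:1]
  P={1,7,8,9}:  v_{1} + v_{7} + v_{8} + v_{9} = 0 ; sig = [4:]
  P={1,6,7,9}:  v_{1} + v_{6} + v_{7} + v_{9} = v_{4} ; sig = [4:1]
  P={1,2,7,9}:  v_{1} + v_{2} + v_{7} + v_{9} = 2·v_{4} ; sig = [4:2]

so the primitive-relation signature multiset is
    |P|=2: 3 collections, coeffs (1), (1), (2)
    |P|=3: 3 collections, coeffs (), (1), (1)
    |P|=4: 3 collections, coeffs (), (1), (2)


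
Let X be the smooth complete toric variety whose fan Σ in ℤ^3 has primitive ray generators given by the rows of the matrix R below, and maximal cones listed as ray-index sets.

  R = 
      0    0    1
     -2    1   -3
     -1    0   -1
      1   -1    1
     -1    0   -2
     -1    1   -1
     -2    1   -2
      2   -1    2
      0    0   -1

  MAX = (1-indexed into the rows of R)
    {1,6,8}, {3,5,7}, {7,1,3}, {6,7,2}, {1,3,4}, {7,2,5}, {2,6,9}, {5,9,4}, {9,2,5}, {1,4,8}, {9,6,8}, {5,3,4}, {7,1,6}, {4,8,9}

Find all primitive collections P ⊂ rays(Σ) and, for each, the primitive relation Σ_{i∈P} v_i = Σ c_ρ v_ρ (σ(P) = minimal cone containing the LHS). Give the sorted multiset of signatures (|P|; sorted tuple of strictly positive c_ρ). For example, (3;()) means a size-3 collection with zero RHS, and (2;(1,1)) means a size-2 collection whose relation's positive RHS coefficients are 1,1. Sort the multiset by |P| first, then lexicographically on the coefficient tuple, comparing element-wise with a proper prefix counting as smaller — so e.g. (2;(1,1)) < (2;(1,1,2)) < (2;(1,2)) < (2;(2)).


Primitive collections (15):

  • {1,9}:  v_{1} + v_{9} = 0  →  sig = (2;())
  • {4,6}:  v_{4} + v_{6} = 0  →  sig = (2;())
  • {7,8}:  v_{7} + v_{8} = 0  →  sig = (2;())
  • {1,2}:  v_{1} + v_{2} = v_{7}  →  sig = (2;(1))
  • {1,5}:  v_{1} + v_{5} = v_{3}  →  sig = (2;(1))
  • {2,4}:  v_{2} + v_{4} = v_{5}  →  sig = (2;(1))
  • {2,8}:  v_{2} + v_{8} = v_{9}  →  sig = (2;(1))
  • {3,6}:  v_{3} + v_{6} = v_{7}  →  sig = (2;(1))
  • {3,8}:  v_{3} + v_{8} = v_{4}  →  sig = (2;(1))
  • {3,9}:  v_{3} + v_{9} = v_{5}  →  sig = (2;(1))
  • {4,7}:  v_{4} + v_{7} = v_{3}  →  sig = (2;(1))
  • {5,6}:  v_{5} + v_{6} = v_{2}  →  sig = (2;(1))
  • {7,9}:  v_{7} + v_{9} = v_{2}  →  sig = (2;(1))
  • {2,3}:  v_{2} + v_{3} = v_{5} + v_{7}  →  sig = (2;(1,1))
  • {5,8}:  v_{5} + v_{8} = v_{4} + v_{9}  →  sig = (2;(1,1))

Hence PRS(X_Σ) =
    (2;())
    (2;())
    (2;())
    (2;(1))
    (2;(1))
    (2;(1))
    (2;(1))
    (2;(1))
    (2;(1))
    (2;(1))
    (2;(1))
    (2;(1))
    (2;(1))
    (2;(1,1))
    (2;(1,1))
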